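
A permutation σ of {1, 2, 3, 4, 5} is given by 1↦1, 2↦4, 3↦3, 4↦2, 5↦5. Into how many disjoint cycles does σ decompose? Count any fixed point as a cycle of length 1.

4

Cycle decomposition: (1) (2 4) (3) (5).
4 cycles.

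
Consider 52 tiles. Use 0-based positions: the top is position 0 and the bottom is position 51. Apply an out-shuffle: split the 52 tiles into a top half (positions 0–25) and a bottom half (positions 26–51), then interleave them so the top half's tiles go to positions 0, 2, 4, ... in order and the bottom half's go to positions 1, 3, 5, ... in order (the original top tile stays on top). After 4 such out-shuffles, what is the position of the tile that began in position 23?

11

Track the tile's position through each out-shuffle:
23 → 46 → 41 → 31 → 11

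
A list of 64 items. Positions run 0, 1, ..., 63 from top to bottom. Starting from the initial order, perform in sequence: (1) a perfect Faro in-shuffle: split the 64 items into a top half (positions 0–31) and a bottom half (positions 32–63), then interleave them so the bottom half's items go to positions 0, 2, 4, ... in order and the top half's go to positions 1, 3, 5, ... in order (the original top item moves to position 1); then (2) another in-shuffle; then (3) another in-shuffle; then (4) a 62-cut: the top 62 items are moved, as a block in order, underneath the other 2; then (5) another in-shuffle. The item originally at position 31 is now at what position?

60

Track the item from position 31 forward through each operation:
  after op 1 (in-shuffle): 31 → 63
  after op 2 (in-shuffle): 63 → 62
  after op 3 (in-shuffle): 62 → 60
  after op 4 (cut 62): 60 → 62
  after op 5 (in-shuffle): 62 → 60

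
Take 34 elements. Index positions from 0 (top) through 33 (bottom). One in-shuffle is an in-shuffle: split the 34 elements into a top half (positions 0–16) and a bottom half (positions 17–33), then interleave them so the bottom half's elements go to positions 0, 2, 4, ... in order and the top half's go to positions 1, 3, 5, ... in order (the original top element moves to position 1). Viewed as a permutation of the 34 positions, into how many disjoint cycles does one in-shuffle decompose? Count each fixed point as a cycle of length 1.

5

Trace each unvisited position around until it returns:
(0 1 3 7 15 31 ... len 12) (2 5 11 23 12 25 ... len 12) (4 9 19) (6 13 27 20) (14 29 24)
5 cycles in total.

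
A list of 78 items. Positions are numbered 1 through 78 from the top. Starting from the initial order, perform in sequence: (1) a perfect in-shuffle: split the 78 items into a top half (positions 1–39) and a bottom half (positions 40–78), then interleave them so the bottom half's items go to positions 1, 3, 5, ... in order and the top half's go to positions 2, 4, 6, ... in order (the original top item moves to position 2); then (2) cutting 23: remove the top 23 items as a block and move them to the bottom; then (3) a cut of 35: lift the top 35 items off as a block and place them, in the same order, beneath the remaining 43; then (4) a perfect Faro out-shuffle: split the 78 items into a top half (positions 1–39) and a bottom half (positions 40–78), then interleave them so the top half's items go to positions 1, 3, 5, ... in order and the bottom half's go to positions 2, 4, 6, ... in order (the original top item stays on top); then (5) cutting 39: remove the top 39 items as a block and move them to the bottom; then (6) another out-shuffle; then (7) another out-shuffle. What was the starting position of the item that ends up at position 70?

78

Undo the operations in reverse order, starting from position 70:
  undo op 7 (out-shuffle, from bottom half): 70 ← 74
  undo op 6 (out-shuffle, from bottom half): 74 ← 76
  undo op 5 (cut 39): 76 ← 37
  undo op 4 (out-shuffle, from top half): 37 ← 19
  undo op 3 (cut 35): 19 ← 54
  undo op 2 (cut 23): 54 ← 77
  undo op 1 (in-shuffle, from bottom half): 77 ← 78
So the item at position 70 came from original position 78.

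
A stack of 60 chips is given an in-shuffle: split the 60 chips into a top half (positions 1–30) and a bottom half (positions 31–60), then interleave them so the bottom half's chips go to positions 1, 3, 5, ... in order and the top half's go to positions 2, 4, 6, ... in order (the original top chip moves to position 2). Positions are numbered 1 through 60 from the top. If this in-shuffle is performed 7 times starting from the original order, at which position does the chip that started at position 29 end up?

52

Track the chip's position through each in-shuffle:
29 → 58 → 55 → 49 → 37 → 13 → 26 → 52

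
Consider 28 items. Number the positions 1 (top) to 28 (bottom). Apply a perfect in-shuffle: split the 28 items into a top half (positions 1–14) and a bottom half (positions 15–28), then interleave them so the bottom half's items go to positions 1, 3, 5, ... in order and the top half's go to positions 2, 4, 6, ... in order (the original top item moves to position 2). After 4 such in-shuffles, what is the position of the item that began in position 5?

22

Track the item's position through each in-shuffle:
5 → 10 → 20 → 11 → 22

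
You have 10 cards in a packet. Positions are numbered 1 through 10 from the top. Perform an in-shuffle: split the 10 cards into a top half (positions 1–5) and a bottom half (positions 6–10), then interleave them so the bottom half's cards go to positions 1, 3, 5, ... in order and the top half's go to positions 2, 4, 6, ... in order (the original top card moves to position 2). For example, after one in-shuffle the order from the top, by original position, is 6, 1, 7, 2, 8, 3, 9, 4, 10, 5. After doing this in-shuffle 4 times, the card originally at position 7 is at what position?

Track the card's position through each in-shuffle:
7 → 3 → 6 → 1 → 2

2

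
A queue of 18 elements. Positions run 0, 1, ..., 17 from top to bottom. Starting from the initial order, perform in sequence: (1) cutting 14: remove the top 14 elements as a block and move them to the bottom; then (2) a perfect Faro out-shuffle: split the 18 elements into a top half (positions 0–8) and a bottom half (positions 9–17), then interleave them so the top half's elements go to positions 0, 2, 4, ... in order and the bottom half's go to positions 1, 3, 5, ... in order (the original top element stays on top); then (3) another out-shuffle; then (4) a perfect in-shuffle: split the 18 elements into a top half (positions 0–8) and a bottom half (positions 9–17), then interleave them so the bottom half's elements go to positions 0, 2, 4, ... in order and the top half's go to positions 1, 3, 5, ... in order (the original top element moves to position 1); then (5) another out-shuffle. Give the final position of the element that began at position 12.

16

Track the element from position 12 forward through each operation:
  after op 1 (cut 14): 12 → 16
  after op 2 (out-shuffle): 16 → 15
  after op 3 (out-shuffle): 15 → 13
  after op 4 (in-shuffle): 13 → 8
  after op 5 (out-shuffle): 8 → 16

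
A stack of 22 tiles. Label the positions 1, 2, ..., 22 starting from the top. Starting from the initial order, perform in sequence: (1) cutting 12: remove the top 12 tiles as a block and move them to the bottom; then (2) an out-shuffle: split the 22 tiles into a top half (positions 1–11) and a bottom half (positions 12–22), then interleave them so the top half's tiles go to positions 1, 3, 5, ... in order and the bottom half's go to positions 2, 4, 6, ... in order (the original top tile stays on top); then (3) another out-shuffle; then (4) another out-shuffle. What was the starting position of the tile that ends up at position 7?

19

Undo the operations in reverse order, starting from position 7:
  undo op 4 (out-shuffle, from top half): 7 ← 4
  undo op 3 (out-shuffle, from bottom half): 4 ← 13
  undo op 2 (out-shuffle, from top half): 13 ← 7
  undo op 1 (cut 12): 7 ← 19
So the tile at position 7 came from original position 19.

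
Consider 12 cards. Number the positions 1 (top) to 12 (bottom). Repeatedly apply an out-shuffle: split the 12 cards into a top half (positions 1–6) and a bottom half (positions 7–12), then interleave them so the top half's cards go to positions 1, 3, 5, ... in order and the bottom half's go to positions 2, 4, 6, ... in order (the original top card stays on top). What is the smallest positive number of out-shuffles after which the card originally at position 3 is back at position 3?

10

Follow position 3 under repeated out-shuffles:
3 → 5 → 9 → 6 → 11 → 10 → 8 → 4 → 7 → 2 → 3
It first returns after 10 out-shuffles.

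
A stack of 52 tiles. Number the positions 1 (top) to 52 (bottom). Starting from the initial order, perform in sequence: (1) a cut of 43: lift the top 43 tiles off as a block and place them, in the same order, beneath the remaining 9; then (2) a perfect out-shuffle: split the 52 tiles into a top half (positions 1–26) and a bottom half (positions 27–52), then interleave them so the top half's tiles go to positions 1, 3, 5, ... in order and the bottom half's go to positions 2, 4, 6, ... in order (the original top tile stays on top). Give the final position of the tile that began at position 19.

4

Track the tile from position 19 forward through each operation:
  after op 1 (cut 43): 19 → 28
  after op 2 (out-shuffle): 28 → 4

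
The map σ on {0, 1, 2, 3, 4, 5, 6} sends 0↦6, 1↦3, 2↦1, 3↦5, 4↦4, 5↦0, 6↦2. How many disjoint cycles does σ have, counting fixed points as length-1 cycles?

Cycle decomposition: (0 6 2 1 3 5) (4).
2 cycles.

2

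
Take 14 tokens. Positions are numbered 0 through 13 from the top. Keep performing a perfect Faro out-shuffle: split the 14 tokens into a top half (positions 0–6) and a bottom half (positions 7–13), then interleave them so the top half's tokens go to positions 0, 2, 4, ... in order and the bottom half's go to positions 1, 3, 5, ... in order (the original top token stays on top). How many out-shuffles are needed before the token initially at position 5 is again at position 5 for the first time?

12

Follow position 5 under repeated out-shuffles:
5 → 10 → 7 → 1 → 2 → 4 → 8 → 3 → 6 → 12 → 11 → 9 → 5
It first returns after 12 out-shuffles.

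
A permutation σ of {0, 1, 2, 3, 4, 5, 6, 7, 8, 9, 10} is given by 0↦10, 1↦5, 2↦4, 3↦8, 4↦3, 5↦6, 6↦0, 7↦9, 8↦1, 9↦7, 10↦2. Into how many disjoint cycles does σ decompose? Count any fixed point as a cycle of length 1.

Cycle decomposition: (0 10 2 4 3 8 1 5 6) (7 9).
2 cycles.

2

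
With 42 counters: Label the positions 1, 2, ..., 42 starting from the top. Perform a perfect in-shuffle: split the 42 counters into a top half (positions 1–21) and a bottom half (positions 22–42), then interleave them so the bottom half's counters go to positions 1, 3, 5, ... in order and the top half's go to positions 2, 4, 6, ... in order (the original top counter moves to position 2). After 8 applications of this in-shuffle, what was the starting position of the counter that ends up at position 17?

13

Work backwards from position 17, undoing one in-shuffle at a time:
17 ← 30 ← 15 ← 29 ← 36 ← 18 ← 9 ← 26 ← 13
So the counter now at position 17 started at position 13.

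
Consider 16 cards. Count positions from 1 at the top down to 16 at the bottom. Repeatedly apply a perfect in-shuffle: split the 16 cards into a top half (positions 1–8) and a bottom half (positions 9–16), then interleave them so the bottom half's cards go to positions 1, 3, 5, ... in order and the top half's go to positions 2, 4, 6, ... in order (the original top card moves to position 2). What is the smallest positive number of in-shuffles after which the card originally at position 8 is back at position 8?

Follow position 8 under repeated in-shuffles:
8 → 16 → 15 → 13 → 9 → 1 → 2 → 4 → 8
It first returns after 8 in-shuffles.

8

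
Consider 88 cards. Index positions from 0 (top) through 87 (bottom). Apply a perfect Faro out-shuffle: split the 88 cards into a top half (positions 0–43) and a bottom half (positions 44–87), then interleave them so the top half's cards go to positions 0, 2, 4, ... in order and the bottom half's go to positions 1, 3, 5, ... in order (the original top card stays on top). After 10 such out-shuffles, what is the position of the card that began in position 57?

78

Track the card's position through each out-shuffle:
57 → 27 → 54 → 21 → 42 → 84 → 81 → 75 → 63 → 39 → 78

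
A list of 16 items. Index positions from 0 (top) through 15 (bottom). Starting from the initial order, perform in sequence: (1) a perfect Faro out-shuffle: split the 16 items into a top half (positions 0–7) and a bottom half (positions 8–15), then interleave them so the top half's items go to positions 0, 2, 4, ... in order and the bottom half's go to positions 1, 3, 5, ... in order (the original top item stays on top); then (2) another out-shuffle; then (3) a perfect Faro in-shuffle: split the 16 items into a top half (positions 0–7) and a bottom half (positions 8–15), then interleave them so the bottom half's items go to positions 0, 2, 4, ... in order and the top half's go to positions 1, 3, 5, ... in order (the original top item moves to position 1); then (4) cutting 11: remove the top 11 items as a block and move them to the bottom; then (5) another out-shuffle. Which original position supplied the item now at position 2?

11

Undo the operations in reverse order, starting from position 2:
  undo op 5 (out-shuffle, from top half): 2 ← 1
  undo op 4 (cut 11): 1 ← 12
  undo op 3 (in-shuffle, from bottom half): 12 ← 14
  undo op 2 (out-shuffle, from top half): 14 ← 7
  undo op 1 (out-shuffle, from bottom half): 7 ← 11
So the item at position 2 came from original position 11.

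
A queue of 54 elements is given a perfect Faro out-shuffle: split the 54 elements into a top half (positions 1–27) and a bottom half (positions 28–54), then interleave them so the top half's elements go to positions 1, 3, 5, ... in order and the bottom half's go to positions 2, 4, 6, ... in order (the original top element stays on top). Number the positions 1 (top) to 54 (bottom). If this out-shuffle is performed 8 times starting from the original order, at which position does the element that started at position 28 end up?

Track the element's position through each out-shuffle:
28 → 2 → 3 → 5 → 9 → 17 → 33 → 12 → 23

23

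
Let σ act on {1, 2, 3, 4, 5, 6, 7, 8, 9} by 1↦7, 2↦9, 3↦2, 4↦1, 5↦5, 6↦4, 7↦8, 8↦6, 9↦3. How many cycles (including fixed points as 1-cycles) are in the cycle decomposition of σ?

3

Cycle decomposition: (1 7 8 6 4) (2 9 3) (5).
3 cycles.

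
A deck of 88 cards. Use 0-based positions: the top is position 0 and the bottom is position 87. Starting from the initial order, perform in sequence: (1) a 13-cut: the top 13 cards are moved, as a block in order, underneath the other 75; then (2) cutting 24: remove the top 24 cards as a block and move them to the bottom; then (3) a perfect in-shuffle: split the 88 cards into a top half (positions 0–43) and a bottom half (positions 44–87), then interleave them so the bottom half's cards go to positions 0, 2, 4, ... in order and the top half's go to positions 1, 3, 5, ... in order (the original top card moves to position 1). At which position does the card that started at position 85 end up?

8

Track the card from position 85 forward through each operation:
  after op 1 (cut 13): 85 → 72
  after op 2 (cut 24): 72 → 48
  after op 3 (in-shuffle): 48 → 8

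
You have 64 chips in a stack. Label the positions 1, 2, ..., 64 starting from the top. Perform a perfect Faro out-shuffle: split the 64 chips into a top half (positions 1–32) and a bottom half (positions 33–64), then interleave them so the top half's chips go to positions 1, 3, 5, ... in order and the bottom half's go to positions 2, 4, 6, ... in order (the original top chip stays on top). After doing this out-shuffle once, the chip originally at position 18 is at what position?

Track the chip's position through each out-shuffle:
18 → 35

35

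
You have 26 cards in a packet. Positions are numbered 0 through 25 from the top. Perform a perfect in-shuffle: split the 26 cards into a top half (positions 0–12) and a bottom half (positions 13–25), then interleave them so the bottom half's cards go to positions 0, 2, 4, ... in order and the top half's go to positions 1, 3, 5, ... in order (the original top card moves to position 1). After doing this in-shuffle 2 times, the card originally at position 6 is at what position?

0

Track the card's position through each in-shuffle:
6 → 13 → 0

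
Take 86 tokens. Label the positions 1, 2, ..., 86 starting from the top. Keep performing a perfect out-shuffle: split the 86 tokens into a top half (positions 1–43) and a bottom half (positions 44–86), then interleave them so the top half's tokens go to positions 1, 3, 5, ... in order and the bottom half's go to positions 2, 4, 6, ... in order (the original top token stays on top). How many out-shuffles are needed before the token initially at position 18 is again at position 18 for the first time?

Follow position 18 under repeated out-shuffles:
18 → 35 → 69 → 52 → 18
It first returns after 4 out-shuffles.

4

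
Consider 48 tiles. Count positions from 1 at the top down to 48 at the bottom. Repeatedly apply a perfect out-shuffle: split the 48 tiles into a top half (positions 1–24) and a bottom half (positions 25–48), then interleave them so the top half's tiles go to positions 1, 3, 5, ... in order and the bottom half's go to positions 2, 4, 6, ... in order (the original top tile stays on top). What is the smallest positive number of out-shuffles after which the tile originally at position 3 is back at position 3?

23

Follow position 3 under repeated out-shuffles:
3 → 5 → 9 → 17 → 33 → 18 → 35 → 22 → ... → 3 (length 23)
It first returns after 23 out-shuffles.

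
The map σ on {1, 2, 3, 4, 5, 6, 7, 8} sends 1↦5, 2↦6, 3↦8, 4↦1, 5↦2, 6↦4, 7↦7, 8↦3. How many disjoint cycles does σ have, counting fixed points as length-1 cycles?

3

Cycle decomposition: (1 5 2 6 4) (3 8) (7).
3 cycles.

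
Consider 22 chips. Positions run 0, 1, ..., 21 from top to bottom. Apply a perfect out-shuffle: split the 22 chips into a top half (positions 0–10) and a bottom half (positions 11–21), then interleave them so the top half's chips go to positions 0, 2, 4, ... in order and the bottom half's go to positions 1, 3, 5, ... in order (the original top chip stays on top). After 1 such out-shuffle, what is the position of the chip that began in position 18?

15

Track the chip's position through each out-shuffle:
18 → 15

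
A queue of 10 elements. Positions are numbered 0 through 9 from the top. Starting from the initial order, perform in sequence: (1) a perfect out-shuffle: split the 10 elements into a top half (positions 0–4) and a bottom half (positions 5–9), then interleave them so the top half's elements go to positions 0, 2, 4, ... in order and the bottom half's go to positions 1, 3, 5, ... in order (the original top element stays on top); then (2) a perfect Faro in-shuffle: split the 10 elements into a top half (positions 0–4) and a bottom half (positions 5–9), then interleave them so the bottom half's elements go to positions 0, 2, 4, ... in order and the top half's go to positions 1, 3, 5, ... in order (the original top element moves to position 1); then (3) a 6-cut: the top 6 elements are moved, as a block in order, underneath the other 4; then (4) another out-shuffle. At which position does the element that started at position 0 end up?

Track the element from position 0 forward through each operation:
  after op 1 (out-shuffle): 0 → 0
  after op 2 (in-shuffle): 0 → 1
  after op 3 (cut 6): 1 → 5
  after op 4 (out-shuffle): 5 → 1

1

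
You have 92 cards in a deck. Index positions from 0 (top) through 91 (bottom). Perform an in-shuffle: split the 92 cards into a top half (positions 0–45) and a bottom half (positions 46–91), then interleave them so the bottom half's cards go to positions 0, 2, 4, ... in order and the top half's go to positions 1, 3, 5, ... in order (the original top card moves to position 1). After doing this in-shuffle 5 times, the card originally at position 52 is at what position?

21

Track the card's position through each in-shuffle:
52 → 12 → 25 → 51 → 10 → 21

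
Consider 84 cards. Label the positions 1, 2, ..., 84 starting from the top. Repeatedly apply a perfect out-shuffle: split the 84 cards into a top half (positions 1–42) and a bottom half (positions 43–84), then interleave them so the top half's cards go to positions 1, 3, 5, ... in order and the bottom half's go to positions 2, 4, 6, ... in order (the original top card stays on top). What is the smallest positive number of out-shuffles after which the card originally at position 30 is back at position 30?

82

Follow position 30 under repeated out-shuffles:
30 → 59 → 34 → 67 → 50 → 16 → 31 → 61 → ... → 30 (length 82)
It first returns after 82 out-shuffles.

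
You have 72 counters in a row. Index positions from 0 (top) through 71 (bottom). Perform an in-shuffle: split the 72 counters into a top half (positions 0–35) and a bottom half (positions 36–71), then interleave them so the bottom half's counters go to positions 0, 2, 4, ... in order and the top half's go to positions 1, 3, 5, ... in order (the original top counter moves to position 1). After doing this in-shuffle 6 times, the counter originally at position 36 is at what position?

Track the counter's position through each in-shuffle:
36 → 0 → 1 → 3 → 7 → 15 → 31

31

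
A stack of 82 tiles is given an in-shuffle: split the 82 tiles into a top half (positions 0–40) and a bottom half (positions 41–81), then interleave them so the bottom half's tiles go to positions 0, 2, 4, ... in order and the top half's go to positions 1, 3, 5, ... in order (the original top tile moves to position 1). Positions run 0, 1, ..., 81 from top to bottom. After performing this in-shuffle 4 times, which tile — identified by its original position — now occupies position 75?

66

Work backwards from position 75, undoing one in-shuffle at a time:
75 ← 37 ← 18 ← 50 ← 66
So the tile now at position 75 started at position 66.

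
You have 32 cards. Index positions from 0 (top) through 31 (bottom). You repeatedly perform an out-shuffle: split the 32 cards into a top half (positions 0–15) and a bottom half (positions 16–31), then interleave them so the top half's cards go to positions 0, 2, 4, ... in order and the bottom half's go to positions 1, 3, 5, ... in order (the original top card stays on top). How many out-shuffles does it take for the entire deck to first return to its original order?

5

The out-shuffle permutes the 32 positions with cycle lengths [1, 1, 5, 5, 5, 5, 5, 5].
Every card is home exactly when every cycle has completed a whole number of laps, i.e. after lcm(1, 5) = 5 out-shuffles.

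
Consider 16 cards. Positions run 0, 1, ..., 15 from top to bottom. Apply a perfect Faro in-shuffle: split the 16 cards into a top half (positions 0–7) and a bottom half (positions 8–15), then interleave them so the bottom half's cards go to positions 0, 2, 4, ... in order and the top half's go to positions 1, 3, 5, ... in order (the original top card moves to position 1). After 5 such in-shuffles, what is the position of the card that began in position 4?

6

Track the card's position through each in-shuffle:
4 → 9 → 2 → 5 → 11 → 6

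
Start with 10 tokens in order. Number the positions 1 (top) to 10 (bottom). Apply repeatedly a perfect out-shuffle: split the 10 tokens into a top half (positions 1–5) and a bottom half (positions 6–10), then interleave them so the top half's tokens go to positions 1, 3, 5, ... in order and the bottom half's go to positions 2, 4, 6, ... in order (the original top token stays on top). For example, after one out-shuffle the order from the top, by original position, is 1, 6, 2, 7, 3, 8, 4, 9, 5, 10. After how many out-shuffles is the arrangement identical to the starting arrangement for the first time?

The out-shuffle permutes the 10 positions with cycle lengths [1, 1, 2, 6].
Every token is home exactly when every cycle has completed a whole number of laps, i.e. after lcm(1, 2, 6) = 6 out-shuffles.

6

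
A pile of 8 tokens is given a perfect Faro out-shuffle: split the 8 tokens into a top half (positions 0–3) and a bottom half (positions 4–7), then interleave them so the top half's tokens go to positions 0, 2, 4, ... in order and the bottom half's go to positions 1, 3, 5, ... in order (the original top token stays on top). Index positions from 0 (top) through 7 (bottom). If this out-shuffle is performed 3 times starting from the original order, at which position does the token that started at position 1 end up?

1

Track the token's position through each out-shuffle:
1 → 2 → 4 → 1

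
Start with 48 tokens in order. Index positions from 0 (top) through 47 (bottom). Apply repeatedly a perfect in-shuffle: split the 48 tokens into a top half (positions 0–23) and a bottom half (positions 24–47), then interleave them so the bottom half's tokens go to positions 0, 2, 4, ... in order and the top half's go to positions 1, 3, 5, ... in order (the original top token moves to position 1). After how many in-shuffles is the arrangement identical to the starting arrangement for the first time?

21

The in-shuffle permutes the 48 positions with cycle lengths [3, 3, 21, 21].
Every token is home exactly when every cycle has completed a whole number of laps, i.e. after lcm(3, 21) = 21 in-shuffles.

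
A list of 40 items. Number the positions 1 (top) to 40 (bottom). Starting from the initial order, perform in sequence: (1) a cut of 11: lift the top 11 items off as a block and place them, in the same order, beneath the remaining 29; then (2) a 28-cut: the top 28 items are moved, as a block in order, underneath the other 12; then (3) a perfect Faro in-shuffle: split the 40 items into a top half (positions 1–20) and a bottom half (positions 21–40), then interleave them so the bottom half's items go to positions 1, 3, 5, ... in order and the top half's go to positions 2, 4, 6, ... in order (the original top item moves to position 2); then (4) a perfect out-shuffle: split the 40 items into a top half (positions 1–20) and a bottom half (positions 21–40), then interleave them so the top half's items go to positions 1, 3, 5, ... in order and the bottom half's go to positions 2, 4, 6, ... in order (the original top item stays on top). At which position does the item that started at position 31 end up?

Track the item from position 31 forward through each operation:
  after op 1 (cut 11): 31 → 20
  after op 2 (cut 28): 20 → 32
  after op 3 (in-shuffle): 32 → 23
  after op 4 (out-shuffle): 23 → 6

6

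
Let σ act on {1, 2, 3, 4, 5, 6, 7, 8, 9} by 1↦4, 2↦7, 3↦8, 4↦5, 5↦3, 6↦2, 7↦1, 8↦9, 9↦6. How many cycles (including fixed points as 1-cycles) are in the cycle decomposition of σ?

Cycle decomposition: (1 4 5 3 8 9 6 2 7).
1 cycle.

1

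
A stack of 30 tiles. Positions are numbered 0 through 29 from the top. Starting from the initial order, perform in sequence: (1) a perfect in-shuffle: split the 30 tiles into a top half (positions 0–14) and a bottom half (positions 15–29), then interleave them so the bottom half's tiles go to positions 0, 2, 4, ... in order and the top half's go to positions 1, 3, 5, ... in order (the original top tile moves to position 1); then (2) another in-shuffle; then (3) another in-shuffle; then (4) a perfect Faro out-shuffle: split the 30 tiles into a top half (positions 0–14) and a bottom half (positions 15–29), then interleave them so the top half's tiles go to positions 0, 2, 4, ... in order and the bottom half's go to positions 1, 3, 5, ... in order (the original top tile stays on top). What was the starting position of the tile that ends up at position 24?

20

Undo the operations in reverse order, starting from position 24:
  undo op 4 (out-shuffle, from top half): 24 ← 12
  undo op 3 (in-shuffle, from bottom half): 12 ← 21
  undo op 2 (in-shuffle, from top half): 21 ← 10
  undo op 1 (in-shuffle, from bottom half): 10 ← 20
So the tile at position 24 came from original position 20.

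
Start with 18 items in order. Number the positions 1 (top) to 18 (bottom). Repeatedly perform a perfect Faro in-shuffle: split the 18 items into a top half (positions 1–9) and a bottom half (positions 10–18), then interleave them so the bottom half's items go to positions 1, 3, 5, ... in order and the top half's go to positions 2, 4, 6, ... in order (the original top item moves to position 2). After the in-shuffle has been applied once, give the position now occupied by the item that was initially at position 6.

12

Track the item's position through each in-shuffle:
6 → 12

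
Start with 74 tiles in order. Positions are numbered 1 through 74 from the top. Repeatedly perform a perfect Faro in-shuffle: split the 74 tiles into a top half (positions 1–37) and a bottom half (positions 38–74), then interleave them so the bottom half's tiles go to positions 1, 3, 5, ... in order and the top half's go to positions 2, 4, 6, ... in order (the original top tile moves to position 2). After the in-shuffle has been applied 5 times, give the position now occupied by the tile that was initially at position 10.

20

Track the tile's position through each in-shuffle:
10 → 20 → 40 → 5 → 10 → 20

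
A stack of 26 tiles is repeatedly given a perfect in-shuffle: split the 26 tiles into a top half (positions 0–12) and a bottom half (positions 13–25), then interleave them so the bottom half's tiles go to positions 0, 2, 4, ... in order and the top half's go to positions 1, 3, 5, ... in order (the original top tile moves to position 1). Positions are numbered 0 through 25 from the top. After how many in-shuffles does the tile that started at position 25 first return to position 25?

Follow position 25 under repeated in-shuffles:
25 → 24 → 22 → 18 → 10 → 21 → 16 → 6 → 13 → 0 → 1 → 3 → 7 → 15 → 4 → 9 → 19 → 12 → 25
It first returns after 18 in-shuffles.

18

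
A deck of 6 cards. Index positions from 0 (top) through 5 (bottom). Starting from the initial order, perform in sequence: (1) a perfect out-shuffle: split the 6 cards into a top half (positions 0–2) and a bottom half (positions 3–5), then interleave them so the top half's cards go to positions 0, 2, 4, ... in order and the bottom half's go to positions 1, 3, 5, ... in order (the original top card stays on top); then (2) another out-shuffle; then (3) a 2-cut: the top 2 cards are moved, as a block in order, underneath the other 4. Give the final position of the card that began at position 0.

Track the card from position 0 forward through each operation:
  after op 1 (out-shuffle): 0 → 0
  after op 2 (out-shuffle): 0 → 0
  after op 3 (cut 2): 0 → 4

4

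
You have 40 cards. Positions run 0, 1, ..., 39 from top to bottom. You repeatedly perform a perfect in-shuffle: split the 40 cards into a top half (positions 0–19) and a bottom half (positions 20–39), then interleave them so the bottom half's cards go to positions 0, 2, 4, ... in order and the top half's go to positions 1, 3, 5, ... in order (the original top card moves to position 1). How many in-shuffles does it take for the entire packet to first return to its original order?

20

The in-shuffle permutes the 40 positions with cycle lengths [20, 20].
Every card is home exactly when every cycle has completed a whole number of laps, i.e. after lcm(20) = 20 in-shuffles.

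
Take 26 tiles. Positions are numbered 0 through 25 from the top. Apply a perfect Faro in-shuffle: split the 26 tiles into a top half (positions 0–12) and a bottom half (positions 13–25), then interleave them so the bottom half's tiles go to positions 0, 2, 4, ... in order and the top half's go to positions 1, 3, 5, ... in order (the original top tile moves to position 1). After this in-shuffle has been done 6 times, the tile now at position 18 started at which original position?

Work backwards from position 18, undoing one in-shuffle at a time:
18 ← 22 ← 24 ← 25 ← 12 ← 19 ← 9
So the tile now at position 18 started at position 9.

9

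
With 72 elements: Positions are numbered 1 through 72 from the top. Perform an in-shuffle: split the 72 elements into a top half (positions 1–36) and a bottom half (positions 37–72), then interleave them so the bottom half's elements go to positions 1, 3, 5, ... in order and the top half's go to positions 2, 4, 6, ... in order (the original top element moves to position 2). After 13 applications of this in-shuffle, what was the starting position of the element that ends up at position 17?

33

Work backwards from position 17, undoing one in-shuffle at a time:
17 ← 45 ← 59 ← 66 ← 33 ← ... ← 33 (13 steps).
So the element now at position 17 started at position 33.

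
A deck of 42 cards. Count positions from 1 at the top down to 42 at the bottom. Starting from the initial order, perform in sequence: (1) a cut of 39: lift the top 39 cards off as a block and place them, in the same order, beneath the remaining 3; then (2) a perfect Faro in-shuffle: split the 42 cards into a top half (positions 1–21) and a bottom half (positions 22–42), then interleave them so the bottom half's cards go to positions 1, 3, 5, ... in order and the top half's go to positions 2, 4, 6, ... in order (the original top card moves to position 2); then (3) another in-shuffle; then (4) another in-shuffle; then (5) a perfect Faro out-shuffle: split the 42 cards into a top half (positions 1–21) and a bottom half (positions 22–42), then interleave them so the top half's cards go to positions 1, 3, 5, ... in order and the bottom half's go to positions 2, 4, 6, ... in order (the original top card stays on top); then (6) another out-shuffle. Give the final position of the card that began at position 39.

14

Track the card from position 39 forward through each operation:
  after op 1 (cut 39): 39 → 42
  after op 2 (in-shuffle): 42 → 41
  after op 3 (in-shuffle): 41 → 39
  after op 4 (in-shuffle): 39 → 35
  after op 5 (out-shuffle): 35 → 28
  after op 6 (out-shuffle): 28 → 14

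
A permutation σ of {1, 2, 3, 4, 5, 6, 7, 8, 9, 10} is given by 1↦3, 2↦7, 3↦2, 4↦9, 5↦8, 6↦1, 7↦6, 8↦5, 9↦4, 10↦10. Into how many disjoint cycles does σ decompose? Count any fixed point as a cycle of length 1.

Cycle decomposition: (1 3 2 7 6) (4 9) (5 8) (10).
4 cycles.

4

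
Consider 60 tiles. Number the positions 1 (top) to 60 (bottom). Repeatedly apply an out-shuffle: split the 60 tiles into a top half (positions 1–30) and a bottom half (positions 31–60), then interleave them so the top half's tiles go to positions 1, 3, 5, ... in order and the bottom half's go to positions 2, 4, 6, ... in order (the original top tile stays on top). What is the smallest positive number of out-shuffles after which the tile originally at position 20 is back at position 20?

Follow position 20 under repeated out-shuffles:
20 → 39 → 18 → 35 → 10 → 19 → 37 → 14 → ... → 20 (length 58)
It first returns after 58 out-shuffles.

58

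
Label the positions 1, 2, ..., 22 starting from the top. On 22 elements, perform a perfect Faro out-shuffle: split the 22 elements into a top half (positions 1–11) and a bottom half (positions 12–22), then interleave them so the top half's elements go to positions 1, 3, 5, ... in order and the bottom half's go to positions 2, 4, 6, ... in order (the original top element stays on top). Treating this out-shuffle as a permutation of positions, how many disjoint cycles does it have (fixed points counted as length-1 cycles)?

7

Trace each unvisited position around until it returns:
(1) (2 3 5 9 17 12) (4 7 13) (6 11 21 20 18 14) (8 15) (10 19 16) (22)
7 cycles in total.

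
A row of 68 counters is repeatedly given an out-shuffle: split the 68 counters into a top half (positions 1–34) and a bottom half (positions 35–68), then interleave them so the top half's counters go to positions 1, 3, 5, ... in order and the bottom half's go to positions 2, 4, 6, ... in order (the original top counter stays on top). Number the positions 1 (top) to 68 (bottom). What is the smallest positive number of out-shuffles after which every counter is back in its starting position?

66

The out-shuffle permutes the 68 positions with cycle lengths [1, 1, 66].
Every counter is home exactly when every cycle has completed a whole number of laps, i.e. after lcm(1, 66) = 66 out-shuffles.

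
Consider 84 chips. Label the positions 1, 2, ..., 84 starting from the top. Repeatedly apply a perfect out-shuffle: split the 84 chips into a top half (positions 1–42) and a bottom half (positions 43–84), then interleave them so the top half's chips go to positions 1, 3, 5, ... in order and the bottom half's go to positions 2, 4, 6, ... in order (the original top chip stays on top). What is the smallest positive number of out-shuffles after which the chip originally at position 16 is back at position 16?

Follow position 16 under repeated out-shuffles:
16 → 31 → 61 → 38 → 75 → 66 → 48 → 12 → ... → 16 (length 82)
It first returns after 82 out-shuffles.

82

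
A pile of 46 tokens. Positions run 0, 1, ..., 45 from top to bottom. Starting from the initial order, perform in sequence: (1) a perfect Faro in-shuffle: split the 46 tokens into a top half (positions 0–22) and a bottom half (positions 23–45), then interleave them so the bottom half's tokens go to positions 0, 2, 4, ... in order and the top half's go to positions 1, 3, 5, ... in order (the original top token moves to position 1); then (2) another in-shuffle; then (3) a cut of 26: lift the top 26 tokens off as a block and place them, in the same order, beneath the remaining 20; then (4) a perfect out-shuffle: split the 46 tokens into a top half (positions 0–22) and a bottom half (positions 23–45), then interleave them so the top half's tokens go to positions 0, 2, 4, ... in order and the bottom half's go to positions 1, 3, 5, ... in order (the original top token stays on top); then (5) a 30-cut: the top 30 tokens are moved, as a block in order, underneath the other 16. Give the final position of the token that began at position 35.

14

Track the token from position 35 forward through each operation:
  after op 1 (in-shuffle): 35 → 24
  after op 2 (in-shuffle): 24 → 2
  after op 3 (cut 26): 2 → 22
  after op 4 (out-shuffle): 22 → 44
  after op 5 (cut 30): 44 → 14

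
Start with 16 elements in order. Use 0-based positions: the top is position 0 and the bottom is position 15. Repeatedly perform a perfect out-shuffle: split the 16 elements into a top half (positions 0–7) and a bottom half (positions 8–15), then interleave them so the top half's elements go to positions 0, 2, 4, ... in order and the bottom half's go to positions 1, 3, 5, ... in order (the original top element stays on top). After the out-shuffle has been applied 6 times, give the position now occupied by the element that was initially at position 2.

Track the element's position through each out-shuffle:
2 → 4 → 8 → 1 → 2 → 4 → 8

8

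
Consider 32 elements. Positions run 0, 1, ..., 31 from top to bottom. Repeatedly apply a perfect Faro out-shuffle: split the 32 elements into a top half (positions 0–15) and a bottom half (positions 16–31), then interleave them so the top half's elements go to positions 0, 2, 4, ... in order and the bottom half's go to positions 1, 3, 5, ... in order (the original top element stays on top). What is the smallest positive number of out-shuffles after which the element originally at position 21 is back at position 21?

Follow position 21 under repeated out-shuffles:
21 → 11 → 22 → 13 → 26 → 21
It first returns after 5 out-shuffles.

5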